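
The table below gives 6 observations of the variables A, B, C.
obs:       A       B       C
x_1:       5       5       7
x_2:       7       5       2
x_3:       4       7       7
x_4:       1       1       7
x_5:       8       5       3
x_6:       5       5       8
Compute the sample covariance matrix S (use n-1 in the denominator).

Step 1 — column means:
  mean(A) = (5 + 7 + 4 + 1 + 8 + 5) / 6 = 30/6 = 5
  mean(B) = (5 + 5 + 7 + 1 + 5 + 5) / 6 = 28/6 = 4.6667
  mean(C) = (7 + 2 + 7 + 7 + 3 + 8) / 6 = 34/6 = 5.6667

Step 2 — sample covariance S[i,j] = (1/(n-1)) · Σ_k (x_{k,i} - mean_i) · (x_{k,j} - mean_j), with n-1 = 5.
  S[A,A] = ((0)·(0) + (2)·(2) + (-1)·(-1) + (-4)·(-4) + (3)·(3) + (0)·(0)) / 5 = 30/5 = 6
  S[A,B] = ((0)·(0.3333) + (2)·(0.3333) + (-1)·(2.3333) + (-4)·(-3.6667) + (3)·(0.3333) + (0)·(0.3333)) / 5 = 14/5 = 2.8
  S[A,C] = ((0)·(1.3333) + (2)·(-3.6667) + (-1)·(1.3333) + (-4)·(1.3333) + (3)·(-2.6667) + (0)·(2.3333)) / 5 = -22/5 = -4.4
  S[B,B] = ((0.3333)·(0.3333) + (0.3333)·(0.3333) + (2.3333)·(2.3333) + (-3.6667)·(-3.6667) + (0.3333)·(0.3333) + (0.3333)·(0.3333)) / 5 = 19.3333/5 = 3.8667
  S[B,C] = ((0.3333)·(1.3333) + (0.3333)·(-3.6667) + (2.3333)·(1.3333) + (-3.6667)·(1.3333) + (0.3333)·(-2.6667) + (0.3333)·(2.3333)) / 5 = -2.6667/5 = -0.5333
  S[C,C] = ((1.3333)·(1.3333) + (-3.6667)·(-3.6667) + (1.3333)·(1.3333) + (1.3333)·(1.3333) + (-2.6667)·(-2.6667) + (2.3333)·(2.3333)) / 5 = 31.3333/5 = 6.2667

S is symmetric (S[j,i] = S[i,j]). Assembling:

S = [[6, 2.8, -4.4],
 [2.8, 3.8667, -0.5333],
 [-4.4, -0.5333, 6.2667]]


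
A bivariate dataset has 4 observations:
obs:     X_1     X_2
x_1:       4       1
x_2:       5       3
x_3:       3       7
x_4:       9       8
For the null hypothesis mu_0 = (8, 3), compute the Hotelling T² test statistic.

Step 1 — sample mean vector:
  mean(X_1) = (4 + 5 + 3 + 9) / 4 = 21/4 = 5.25
  mean(X_2) = (1 + 3 + 7 + 8) / 4 = 19/4 = 4.75
  x̄ = (5.25, 4.75),  deviation x̄ - mu_0 = (5.25, 4.75) - (8, 3) = (-2.75, 1.75).

Step 2 — sample covariance matrix, S[i,j] = (1/(n-1)) · Σ_k (x_{k,i} - mean_i) · (x_{k,j} - mean_j), divisor n-1 = 3:
  S[X_1,X_1] = ((-1.25)·(-1.25) + (-0.25)·(-0.25) + (-2.25)·(-2.25) + (3.75)·(3.75)) / 3 = 20.75/3 = 6.9167
  S[X_1,X_2] = ((-1.25)·(-3.75) + (-0.25)·(-1.75) + (-2.25)·(2.25) + (3.75)·(3.25)) / 3 = 12.25/3 = 4.0833
  S[X_2,X_2] = ((-3.75)·(-3.75) + (-1.75)·(-1.75) + (2.25)·(2.25) + (3.25)·(3.25)) / 3 = 32.75/3 = 10.9167
  S = [[6.9167, 4.0833],
 [4.0833, 10.9167]].

Step 3 — invert S. det(S) = 6.9167·10.9167 - (4.0833)² = 58.8333.
  S^{-1} = (1/det) · [[d, -b], [-b, a]] = [[0.1856, -0.0694],
 [-0.0694, 0.1176]].

Step 4 — quadratic form (x̄ - mu_0)^T · S^{-1} · (x̄ - mu_0):
  S^{-1} · (x̄ - mu_0) = (-0.6317, 0.3966),
  (x̄ - mu_0)^T · [...] = (-2.75)·(-0.6317) + (1.75)·(0.3966) = 2.4313.

Step 5 — scale by n: T² = 4 · 2.4313 = 9.7252.

T² ≈ 9.7252


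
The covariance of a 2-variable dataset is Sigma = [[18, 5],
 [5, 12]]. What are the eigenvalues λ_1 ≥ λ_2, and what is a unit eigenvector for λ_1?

Step 1 — characteristic polynomial of 2×2 Sigma:
  det(Sigma - λI) = λ² - trace · λ + det = 0.
  trace = 18 + 12 = 30, det = 18·12 - (5)² = 191.
Step 2 — discriminant:
  Δ = trace² - 4·det = 900 - 764 = 136.
Step 3 — eigenvalues:
  λ = (trace ± √Δ)/2 = (30 ± 11.6619)/2,
  λ_1 = 20.831,  λ_2 = 9.169.

Step 4 — unit eigenvector for λ_1: solve (Sigma - λ_1 I)v = 0. First row:
  (18 - 20.831)·v_x + (5)·v_y = 0, i.e. (-2.831)·v_x + (5)·v_y = 0,
  so v ∝ (b, λ_1 - a) = (5, 2.831) = u.
  ||u|| = √((5)² + (2.831)²) = √(33.0143) ≈ 5.7458,
  v_1 = u/||u|| ≈ (0.8702, 0.4927) (||v_1|| = 1).

λ_1 = 20.831,  λ_2 = 9.169;  v_1 ≈ (0.8702, 0.4927)


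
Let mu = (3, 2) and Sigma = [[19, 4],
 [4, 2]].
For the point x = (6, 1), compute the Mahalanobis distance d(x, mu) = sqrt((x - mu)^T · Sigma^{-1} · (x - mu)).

Step 1 — centre the observation: (x - mu) = (3, -1).

Step 2 — invert Sigma. det(Sigma) = 19·2 - (4)² = 22.
  Sigma^{-1} = (1/det) · [[d, -b], [-b, a]] = [[0.0909, -0.1818],
 [-0.1818, 0.8636]].

Step 3 — form the quadratic (x - mu)^T · Sigma^{-1} · (x - mu):
  Sigma^{-1} · (x - mu) = (0.4545, -1.4091).
  (x - mu)^T · [Sigma^{-1} · (x - mu)] = (3)·(0.4545) + (-1)·(-1.4091) = 2.7727.

Step 4 — take square root: d = √(2.7727) ≈ 1.6652.

d(x, mu) = √(2.7727) ≈ 1.6652


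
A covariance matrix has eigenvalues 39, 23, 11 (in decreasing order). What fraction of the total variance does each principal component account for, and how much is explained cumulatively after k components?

Step 1 — total variance = trace(Sigma) = Σ λ_i = 39 + 23 + 11 = 73.

Step 2 — fraction explained by component i = λ_i / Σ λ:
  PC1: 39/73 = 0.5342
  PC2: 23/73 = 0.3151
  PC3: 11/73 = 0.1507

Step 3 — cumulative fraction after k components = (λ_1 + ... + λ_k) / Σ λ:
  k = 1: 39/73 = 0.5342
  k = 2: (39 + 23)/73 = 62/73 = 0.8493
  k = 3: (39 + 23 + 11)/73 = 73/73 = 1

Summary (fraction, with percent):

explained: PC1 0.5342 (53.42%), PC2 0.3151 (31.51%), PC3 0.1507 (15.07%);  cumulative: 0.5342, 0.8493, 1


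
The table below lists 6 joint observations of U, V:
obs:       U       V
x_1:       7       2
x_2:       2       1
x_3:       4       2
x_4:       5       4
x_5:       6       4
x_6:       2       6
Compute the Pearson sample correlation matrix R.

Step 1 — column means:
  mean(U) = (7 + 2 + 4 + 5 + 6 + 2) / 6 = 26/6 = 4.3333
  mean(V) = (2 + 1 + 2 + 4 + 4 + 6) / 6 = 19/6 = 3.1667

Step 2 — sample variances and covariances s[i,j] = (1/(n-1)) · Σ_k (x_{k,i} - mean_i) · (x_{k,j} - mean_j), with n-1 = 5:
  s[U,U] = ((2.6667)·(2.6667) + (-2.3333)·(-2.3333) + (-0.3333)·(-0.3333) + (0.6667)·(0.6667) + (1.6667)·(1.6667) + (-2.3333)·(-2.3333)) / 5 = 21.3333/5 = 4.2667
  s[U,V] = ((2.6667)·(-1.1667) + (-2.3333)·(-2.1667) + (-0.3333)·(-1.1667) + (0.6667)·(0.8333) + (1.6667)·(0.8333) + (-2.3333)·(2.8333)) / 5 = -2.3333/5 = -0.4667
  s[V,V] = ((-1.1667)·(-1.1667) + (-2.1667)·(-2.1667) + (-1.1667)·(-1.1667) + (0.8333)·(0.8333) + (0.8333)·(0.8333) + (2.8333)·(2.8333)) / 5 = 16.8333/5 = 3.3667
  Sample standard deviations s_i = √(s[i,i]):
  s(U) = √(4.2667) = 2.0656
  s(V) = √(3.3667) = 1.8348

Step 3 — r_{ij} = s_{ij} / (s_i · s_j):
  r[U,U] = 1 (diagonal).
  r[U,V] = -0.4667 / (2.0656 · 1.8348) = -0.4667 / 3.79 = -0.1231
  r[V,V] = 1 (diagonal).

R is symmetric with unit diagonal. Assembling:

R = [[1, -0.1231],
 [-0.1231, 1]]


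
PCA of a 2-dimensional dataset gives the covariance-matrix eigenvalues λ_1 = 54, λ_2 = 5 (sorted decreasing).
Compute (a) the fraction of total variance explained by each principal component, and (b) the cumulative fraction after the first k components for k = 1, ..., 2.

Step 1 — total variance = trace(Sigma) = Σ λ_i = 54 + 5 = 59.

Step 2 — fraction explained by component i = λ_i / Σ λ:
  PC1: 54/59 = 0.9153
  PC2: 5/59 = 0.0847

Step 3 — cumulative fraction after k components = (λ_1 + ... + λ_k) / Σ λ:
  k = 1: 54/59 = 0.9153
  k = 2: (54 + 5)/59 = 59/59 = 1

Summary (fraction, with percent):

explained: PC1 0.9153 (91.53%), PC2 0.0847 (8.47%);  cumulative: 0.9153, 1


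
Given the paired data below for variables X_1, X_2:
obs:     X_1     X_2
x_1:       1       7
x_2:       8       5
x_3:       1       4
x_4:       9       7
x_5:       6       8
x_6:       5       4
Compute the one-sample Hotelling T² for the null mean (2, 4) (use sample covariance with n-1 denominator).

Step 1 — sample mean vector:
  mean(X_1) = (1 + 8 + 1 + 9 + 6 + 5) / 6 = 30/6 = 5
  mean(X_2) = (7 + 5 + 4 + 7 + 8 + 4) / 6 = 35/6 = 5.8333
  x̄ = (5, 5.8333),  deviation x̄ - mu_0 = (5, 5.8333) - (2, 4) = (3, 1.8333).

Step 2 — sample covariance matrix, S[i,j] = (1/(n-1)) · Σ_k (x_{k,i} - mean_i) · (x_{k,j} - mean_j), divisor n-1 = 5:
  S[X_1,X_1] = ((-4)·(-4) + (3)·(3) + (-4)·(-4) + (4)·(4) + (1)·(1) + (0)·(0)) / 5 = 58/5 = 11.6
  S[X_1,X_2] = ((-4)·(1.1667) + (3)·(-0.8333) + (-4)·(-1.8333) + (4)·(1.1667) + (1)·(2.1667) + (0)·(-1.8333)) / 5 = 7/5 = 1.4
  S[X_2,X_2] = ((1.1667)·(1.1667) + (-0.8333)·(-0.8333) + (-1.8333)·(-1.8333) + (1.1667)·(1.1667) + (2.1667)·(2.1667) + (-1.8333)·(-1.8333)) / 5 = 14.8333/5 = 2.9667
  S = [[11.6, 1.4],
 [1.4, 2.9667]].

Step 3 — invert S. det(S) = 11.6·2.9667 - (1.4)² = 32.4533.
  S^{-1} = (1/det) · [[d, -b], [-b, a]] = [[0.0914, -0.0431],
 [-0.0431, 0.3574]].

Step 4 — quadratic form (x̄ - mu_0)^T · S^{-1} · (x̄ - mu_0):
  S^{-1} · (x̄ - mu_0) = (0.1952, 0.5259),
  (x̄ - mu_0)^T · [...] = (3)·(0.1952) + (1.8333)·(0.5259) = 1.5496.

Step 5 — scale by n: T² = 6 · 1.5496 = 9.2975.

T² ≈ 9.2975


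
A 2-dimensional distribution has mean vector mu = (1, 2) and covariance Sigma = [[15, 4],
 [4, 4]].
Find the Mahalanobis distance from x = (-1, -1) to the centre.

Step 1 — centre the observation: (x - mu) = (-2, -3).

Step 2 — invert Sigma. det(Sigma) = 15·4 - (4)² = 44.
  Sigma^{-1} = (1/det) · [[d, -b], [-b, a]] = [[0.0909, -0.0909],
 [-0.0909, 0.3409]].

Step 3 — form the quadratic (x - mu)^T · Sigma^{-1} · (x - mu):
  Sigma^{-1} · (x - mu) = (0.0909, -0.8409).
  (x - mu)^T · [Sigma^{-1} · (x - mu)] = (-2)·(0.0909) + (-3)·(-0.8409) = 2.3409.

Step 4 — take square root: d = √(2.3409) ≈ 1.53.

d(x, mu) = √(2.3409) ≈ 1.53


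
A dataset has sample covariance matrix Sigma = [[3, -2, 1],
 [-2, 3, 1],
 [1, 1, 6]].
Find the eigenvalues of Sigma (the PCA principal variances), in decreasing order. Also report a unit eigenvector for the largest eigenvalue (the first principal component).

Step 1 — characteristic polynomial p(λ) = det(λI - Sigma) = λ³ - tr·λ² + c_1·λ - det, where tr = trace, c_1 = sum of the principal 2×2 minors, det = det(Sigma):
  tr = 3 + 3 + 6 = 12,
  c_1 = (3·3 - (-2)²) + (3·6 - (1)²) + (3·6 - (1)²) = 5 + 17 + 17 = 39,
  det = 3·(3·6 - (1)²) - (-2)·((-2)·6 - (1)·(1)) + (1)·((-2)·(1) - 3·(1)) = 3·(17) - (-2)·(-13) + (1)·(-5) = 20.
  So p(λ) = λ³ - 12λ² + 39λ - 20.
Step 2 — look for an integer root (rational root theorem: any rational root is an integer divisor of 20). Testing λ = 5:
  p(5) = 125 - 300 + 195 - 20 = 0  ✓
  Dividing out (λ - 5): p(λ) = (λ - 5)(λ² - 7λ + 4).
Step 3 — remaining eigenvalues from the quadratic λ² - 7λ + 4 = 0:
  Δ = 7² - 4·4 = 49 - 16 = 33,  λ = (7 ± √33)/2 = (7 ± 5.7446)/2 ≈ 6.3723 or 0.6277.
  Sorted: λ_1 = 6.3723,  λ_2 = 5,  λ_3 = 0.6277  (check: sum = 12 = tr ✓).

Step 4 — unit eigenvector for λ_1 ≈ 6.3723: v spans the null space of (Sigma - λ_1 I), whose rows are
  r_1 = (-3.3723, -2, 1),  r_2 = (-2, -3.3723, 1),  r_3 = (1, 1, -0.3723).
  v is orthogonal to every row, so take v ∝ r_1 × r_2 = ((-2)·(1) - (1)·(-3.3723), (1)·(-2) - (-3.3723)·(1), (-3.3723)·(-3.3723) - (-2)·(-2)) ≈ (1.3723, 1.3723, 7.3723).
  Let u = (1.3723, 1.3723, 7.3723).
  ||u|| = √((1.3723)² + (1.3723)² + (7.3723)²) = √(58.1168) ≈ 7.6234,  v_1 = u/||u|| ≈ (0.18, 0.18, 0.9671) (||v_1|| = 1).

λ_1 = 6.3723,  λ_2 = 5,  λ_3 = 0.6277;  v_1 ≈ (0.18, 0.18, 0.9671)


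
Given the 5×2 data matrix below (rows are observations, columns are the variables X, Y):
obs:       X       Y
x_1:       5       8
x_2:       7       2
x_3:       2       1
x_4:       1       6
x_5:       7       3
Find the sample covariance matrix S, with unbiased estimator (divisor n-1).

Step 1 — column means:
  mean(X) = (5 + 7 + 2 + 1 + 7) / 5 = 22/5 = 4.4
  mean(Y) = (8 + 2 + 1 + 6 + 3) / 5 = 20/5 = 4

Step 2 — sample covariance S[i,j] = (1/(n-1)) · Σ_k (x_{k,i} - mean_i) · (x_{k,j} - mean_j), with n-1 = 4.
  S[X,X] = ((0.6)·(0.6) + (2.6)·(2.6) + (-2.4)·(-2.4) + (-3.4)·(-3.4) + (2.6)·(2.6)) / 4 = 31.2/4 = 7.8
  S[X,Y] = ((0.6)·(4) + (2.6)·(-2) + (-2.4)·(-3) + (-3.4)·(2) + (2.6)·(-1)) / 4 = -5/4 = -1.25
  S[Y,Y] = ((4)·(4) + (-2)·(-2) + (-3)·(-3) + (2)·(2) + (-1)·(-1)) / 4 = 34/4 = 8.5

S is symmetric (S[j,i] = S[i,j]). Assembling:

S = [[7.8, -1.25],
 [-1.25, 8.5]]


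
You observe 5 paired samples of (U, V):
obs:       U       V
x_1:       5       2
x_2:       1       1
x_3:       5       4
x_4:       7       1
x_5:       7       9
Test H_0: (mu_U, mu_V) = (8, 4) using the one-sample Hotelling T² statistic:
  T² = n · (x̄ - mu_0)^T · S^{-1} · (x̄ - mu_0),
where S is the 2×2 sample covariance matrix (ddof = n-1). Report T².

Step 1 — sample mean vector:
  mean(U) = (5 + 1 + 5 + 7 + 7) / 5 = 25/5 = 5
  mean(V) = (2 + 1 + 4 + 1 + 9) / 5 = 17/5 = 3.4
  x̄ = (5, 3.4),  deviation x̄ - mu_0 = (5, 3.4) - (8, 4) = (-3, -0.6).

Step 2 — sample covariance matrix, S[i,j] = (1/(n-1)) · Σ_k (x_{k,i} - mean_i) · (x_{k,j} - mean_j), divisor n-1 = 4:
  S[U,U] = ((0)·(0) + (-4)·(-4) + (0)·(0) + (2)·(2) + (2)·(2)) / 4 = 24/4 = 6
  S[U,V] = ((0)·(-1.4) + (-4)·(-2.4) + (0)·(0.6) + (2)·(-2.4) + (2)·(5.6)) / 4 = 16/4 = 4
  S[V,V] = ((-1.4)·(-1.4) + (-2.4)·(-2.4) + (0.6)·(0.6) + (-2.4)·(-2.4) + (5.6)·(5.6)) / 4 = 45.2/4 = 11.3
  S = [[6, 4],
 [4, 11.3]].

Step 3 — invert S. det(S) = 6·11.3 - (4)² = 51.8.
  S^{-1} = (1/det) · [[d, -b], [-b, a]] = [[0.2181, -0.0772],
 [-0.0772, 0.1158]].

Step 4 — quadratic form (x̄ - mu_0)^T · S^{-1} · (x̄ - mu_0):
  S^{-1} · (x̄ - mu_0) = (-0.6081, 0.1622),
  (x̄ - mu_0)^T · [...] = (-3)·(-0.6081) + (-0.6)·(0.1622) = 1.727.

Step 5 — scale by n: T² = 5 · 1.727 = 8.6351.

T² ≈ 8.6351


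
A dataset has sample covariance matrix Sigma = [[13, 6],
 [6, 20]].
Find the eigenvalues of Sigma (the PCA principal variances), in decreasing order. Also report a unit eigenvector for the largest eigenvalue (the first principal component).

Step 1 — characteristic polynomial of 2×2 Sigma:
  det(Sigma - λI) = λ² - trace · λ + det = 0.
  trace = 13 + 20 = 33, det = 13·20 - (6)² = 224.
Step 2 — discriminant:
  Δ = trace² - 4·det = 1089 - 896 = 193.
Step 3 — eigenvalues:
  λ = (trace ± √Δ)/2 = (33 ± 13.8924)/2,
  λ_1 = 23.4462,  λ_2 = 9.5538.

Step 4 — unit eigenvector for λ_1: solve (Sigma - λ_1 I)v = 0. First row:
  (13 - 23.4462)·v_x + (6)·v_y = 0, i.e. (-10.4462)·v_x + (6)·v_y = 0,
  so v ∝ (b, λ_1 - a) = (6, 10.4462) = u.
  ||u|| = √((6)² + (10.4462)²) = √(145.1236) ≈ 12.0467,
  v_1 = u/||u|| ≈ (0.4981, 0.8671) (||v_1|| = 1).

λ_1 = 23.4462,  λ_2 = 9.5538;  v_1 ≈ (0.4981, 0.8671)


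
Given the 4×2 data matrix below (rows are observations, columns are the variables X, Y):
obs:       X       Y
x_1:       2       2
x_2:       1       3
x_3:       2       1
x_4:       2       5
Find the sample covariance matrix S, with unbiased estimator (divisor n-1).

Step 1 — column means:
  mean(X) = (2 + 1 + 2 + 2) / 4 = 7/4 = 1.75
  mean(Y) = (2 + 3 + 1 + 5) / 4 = 11/4 = 2.75

Step 2 — sample covariance S[i,j] = (1/(n-1)) · Σ_k (x_{k,i} - mean_i) · (x_{k,j} - mean_j), with n-1 = 3.
  S[X,X] = ((0.25)·(0.25) + (-0.75)·(-0.75) + (0.25)·(0.25) + (0.25)·(0.25)) / 3 = 0.75/3 = 0.25
  S[X,Y] = ((0.25)·(-0.75) + (-0.75)·(0.25) + (0.25)·(-1.75) + (0.25)·(2.25)) / 3 = -0.25/3 = -0.0833
  S[Y,Y] = ((-0.75)·(-0.75) + (0.25)·(0.25) + (-1.75)·(-1.75) + (2.25)·(2.25)) / 3 = 8.75/3 = 2.9167

S is symmetric (S[j,i] = S[i,j]). Assembling:

S = [[0.25, -0.0833],
 [-0.0833, 2.9167]]


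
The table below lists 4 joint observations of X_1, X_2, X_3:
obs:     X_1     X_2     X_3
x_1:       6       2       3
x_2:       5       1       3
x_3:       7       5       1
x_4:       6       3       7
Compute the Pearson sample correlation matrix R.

Step 1 — column means:
  mean(X_1) = (6 + 5 + 7 + 6) / 4 = 24/4 = 6
  mean(X_2) = (2 + 1 + 5 + 3) / 4 = 11/4 = 2.75
  mean(X_3) = (3 + 3 + 1 + 7) / 4 = 14/4 = 3.5

Step 2 — sample variances and covariances s[i,j] = (1/(n-1)) · Σ_k (x_{k,i} - mean_i) · (x_{k,j} - mean_j), with n-1 = 3:
  s[X_1,X_1] = ((0)·(0) + (-1)·(-1) + (1)·(1) + (0)·(0)) / 3 = 2/3 = 0.6667
  s[X_1,X_2] = ((0)·(-0.75) + (-1)·(-1.75) + (1)·(2.25) + (0)·(0.25)) / 3 = 4/3 = 1.3333
  s[X_1,X_3] = ((0)·(-0.5) + (-1)·(-0.5) + (1)·(-2.5) + (0)·(3.5)) / 3 = -2/3 = -0.6667
  s[X_2,X_2] = ((-0.75)·(-0.75) + (-1.75)·(-1.75) + (2.25)·(2.25) + (0.25)·(0.25)) / 3 = 8.75/3 = 2.9167
  s[X_2,X_3] = ((-0.75)·(-0.5) + (-1.75)·(-0.5) + (2.25)·(-2.5) + (0.25)·(3.5)) / 3 = -3.5/3 = -1.1667
  s[X_3,X_3] = ((-0.5)·(-0.5) + (-0.5)·(-0.5) + (-2.5)·(-2.5) + (3.5)·(3.5)) / 3 = 19/3 = 6.3333
  Sample standard deviations s_i = √(s[i,i]):
  s(X_1) = √(0.6667) = 0.8165
  s(X_2) = √(2.9167) = 1.7078
  s(X_3) = √(6.3333) = 2.5166

Step 3 — r_{ij} = s_{ij} / (s_i · s_j):
  r[X_1,X_1] = 1 (diagonal).
  r[X_1,X_2] = 1.3333 / (0.8165 · 1.7078) = 1.3333 / 1.3944 = 0.9562
  r[X_1,X_3] = -0.6667 / (0.8165 · 2.5166) = -0.6667 / 2.0548 = -0.3244
  r[X_2,X_2] = 1 (diagonal).
  r[X_2,X_3] = -1.1667 / (1.7078 · 2.5166) = -1.1667 / 4.2979 = -0.2714
  r[X_3,X_3] = 1 (diagonal).

R is symmetric with unit diagonal. Assembling:

R = [[1, 0.9562, -0.3244],
 [0.9562, 1, -0.2714],
 [-0.3244, -0.2714, 1]]


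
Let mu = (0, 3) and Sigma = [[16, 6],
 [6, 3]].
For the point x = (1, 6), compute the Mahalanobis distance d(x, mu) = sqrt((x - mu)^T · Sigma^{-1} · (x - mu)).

Step 1 — centre the observation: (x - mu) = (1, 3).

Step 2 — invert Sigma. det(Sigma) = 16·3 - (6)² = 12.
  Sigma^{-1} = (1/det) · [[d, -b], [-b, a]] = [[0.25, -0.5],
 [-0.5, 1.3333]].

Step 3 — form the quadratic (x - mu)^T · Sigma^{-1} · (x - mu):
  Sigma^{-1} · (x - mu) = (-1.25, 3.5).
  (x - mu)^T · [Sigma^{-1} · (x - mu)] = (1)·(-1.25) + (3)·(3.5) = 9.25.

Step 4 — take square root: d = √(9.25) ≈ 3.0414.

d(x, mu) = √(9.25) ≈ 3.0414


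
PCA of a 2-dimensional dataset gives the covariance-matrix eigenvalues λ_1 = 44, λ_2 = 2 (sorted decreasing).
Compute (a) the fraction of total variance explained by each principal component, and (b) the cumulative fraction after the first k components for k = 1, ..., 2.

Step 1 — total variance = trace(Sigma) = Σ λ_i = 44 + 2 = 46.

Step 2 — fraction explained by component i = λ_i / Σ λ:
  PC1: 44/46 = 0.9565
  PC2: 2/46 = 0.0435

Step 3 — cumulative fraction after k components = (λ_1 + ... + λ_k) / Σ λ:
  k = 1: 44/46 = 0.9565
  k = 2: (44 + 2)/46 = 46/46 = 1

Summary (fraction, with percent):

explained: PC1 0.9565 (95.65%), PC2 0.0435 (4.35%);  cumulative: 0.9565, 1


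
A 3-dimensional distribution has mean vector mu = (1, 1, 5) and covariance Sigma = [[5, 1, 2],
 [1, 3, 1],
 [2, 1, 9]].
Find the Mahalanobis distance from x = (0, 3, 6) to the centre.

Step 1 — centre the observation: (x - mu) = (-1, 2, 1).

Step 2 — invert Sigma (cofactor / det for 3×3, or solve directly):
  Sigma^{-1} = [[0.2301, -0.0619, -0.0442],
 [-0.0619, 0.3628, -0.0265],
 [-0.0442, -0.0265, 0.1239]].

Step 3 — form the quadratic (x - mu)^T · Sigma^{-1} · (x - mu):
  Sigma^{-1} · (x - mu) = (-0.3982, 0.7611, 0.115).
  (x - mu)^T · [Sigma^{-1} · (x - mu)] = (-1)·(-0.3982) + (2)·(0.7611) + (1)·(0.115) = 2.0354.

Step 4 — take square root: d = √(2.0354) ≈ 1.4267.

d(x, mu) = √(2.0354) ≈ 1.4267


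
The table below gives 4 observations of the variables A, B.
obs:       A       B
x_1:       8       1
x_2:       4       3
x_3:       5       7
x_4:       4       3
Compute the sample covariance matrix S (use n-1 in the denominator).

Step 1 — column means:
  mean(A) = (8 + 4 + 5 + 4) / 4 = 21/4 = 5.25
  mean(B) = (1 + 3 + 7 + 3) / 4 = 14/4 = 3.5

Step 2 — sample covariance S[i,j] = (1/(n-1)) · Σ_k (x_{k,i} - mean_i) · (x_{k,j} - mean_j), with n-1 = 3.
  S[A,A] = ((2.75)·(2.75) + (-1.25)·(-1.25) + (-0.25)·(-0.25) + (-1.25)·(-1.25)) / 3 = 10.75/3 = 3.5833
  S[A,B] = ((2.75)·(-2.5) + (-1.25)·(-0.5) + (-0.25)·(3.5) + (-1.25)·(-0.5)) / 3 = -6.5/3 = -2.1667
  S[B,B] = ((-2.5)·(-2.5) + (-0.5)·(-0.5) + (3.5)·(3.5) + (-0.5)·(-0.5)) / 3 = 19/3 = 6.3333

S is symmetric (S[j,i] = S[i,j]). Assembling:

S = [[3.5833, -2.1667],
 [-2.1667, 6.3333]]


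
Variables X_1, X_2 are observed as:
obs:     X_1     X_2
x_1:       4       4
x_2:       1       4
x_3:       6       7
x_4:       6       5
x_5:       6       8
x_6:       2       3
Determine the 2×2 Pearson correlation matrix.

Step 1 — column means:
  mean(X_1) = (4 + 1 + 6 + 6 + 6 + 2) / 6 = 25/6 = 4.1667
  mean(X_2) = (4 + 4 + 7 + 5 + 8 + 3) / 6 = 31/6 = 5.1667

Step 2 — sample variances and covariances s[i,j] = (1/(n-1)) · Σ_k (x_{k,i} - mean_i) · (x_{k,j} - mean_j), with n-1 = 5:
  s[X_1,X_1] = ((-0.1667)·(-0.1667) + (-3.1667)·(-3.1667) + (1.8333)·(1.8333) + (1.8333)·(1.8333) + (1.8333)·(1.8333) + (-2.1667)·(-2.1667)) / 5 = 24.8333/5 = 4.9667
  s[X_1,X_2] = ((-0.1667)·(-1.1667) + (-3.1667)·(-1.1667) + (1.8333)·(1.8333) + (1.8333)·(-0.1667) + (1.8333)·(2.8333) + (-2.1667)·(-2.1667)) / 5 = 16.8333/5 = 3.3667
  s[X_2,X_2] = ((-1.1667)·(-1.1667) + (-1.1667)·(-1.1667) + (1.8333)·(1.8333) + (-0.1667)·(-0.1667) + (2.8333)·(2.8333) + (-2.1667)·(-2.1667)) / 5 = 18.8333/5 = 3.7667
  Sample standard deviations s_i = √(s[i,i]):
  s(X_1) = √(4.9667) = 2.2286
  s(X_2) = √(3.7667) = 1.9408

Step 3 — r_{ij} = s_{ij} / (s_i · s_j):
  r[X_1,X_1] = 1 (diagonal).
  r[X_1,X_2] = 3.3667 / (2.2286 · 1.9408) = 3.3667 / 4.3252 = 0.7784
  r[X_2,X_2] = 1 (diagonal).

R is symmetric with unit diagonal. Assembling:

R = [[1, 0.7784],
 [0.7784, 1]]


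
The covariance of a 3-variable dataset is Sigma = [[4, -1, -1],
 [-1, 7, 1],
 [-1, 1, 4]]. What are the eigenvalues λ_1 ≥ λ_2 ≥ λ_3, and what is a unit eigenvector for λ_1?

Step 1 — characteristic polynomial p(λ) = det(λI - Sigma) = λ³ - tr·λ² + c_1·λ - det, where tr = trace, c_1 = sum of the principal 2×2 minors, det = det(Sigma):
  tr = 4 + 7 + 4 = 15,
  c_1 = (4·7 - (-1)²) + (4·4 - (-1)²) + (7·4 - (1)²) = 27 + 15 + 27 = 69,
  det = 4·(7·4 - (1)²) - (-1)·((-1)·4 - (1)·(-1)) + (-1)·((-1)·(1) - 7·(-1)) = 4·(27) - (-1)·(-3) + (-1)·(6) = 99.
  So p(λ) = λ³ - 15λ² + 69λ - 99.
Step 2 — look for an integer root (rational root theorem: any rational root is an integer divisor of 99). Testing λ = 3:
  p(3) = 27 - 135 + 207 - 99 = 0  ✓
  Dividing out (λ - 3): p(λ) = (λ - 3)(λ² - 12λ + 33).
Step 3 — remaining eigenvalues from the quadratic λ² - 12λ + 33 = 0:
  Δ = 12² - 4·33 = 144 - 132 = 12,  λ = (12 ± √12)/2 = (12 ± 3.4641)/2 ≈ 7.7321 or 4.2679.
  Sorted: λ_1 = 7.7321,  λ_2 = 4.2679,  λ_3 = 3  (check: sum = 15 = tr ✓).

Step 4 — unit eigenvector for λ_1 ≈ 7.7321: v spans the null space of (Sigma - λ_1 I), whose rows are
  r_1 = (-3.7321, -1, -1),  r_2 = (-1, -0.7321, 1),  r_3 = (-1, 1, -3.7321).
  v is orthogonal to every row, so take v ∝ r_1 × r_2 = ((-1)·(1) - (-1)·(-0.7321), (-1)·(-1) - (-3.7321)·(1), (-3.7321)·(-0.7321) - (-1)·(-1)) ≈ (-1.7321, 4.7321, 1.7321).
  Rescale (multiply by -1 so the first nonzero entry is positive): u = (1.7321, -4.7321, -1.7321).
  ||u|| = √((1.7321)² + (-4.7321)² + (-1.7321)²) = √(28.3923) ≈ 5.3284,  v_1 = u/||u|| ≈ (0.3251, -0.8881, -0.3251) (||v_1|| = 1).

λ_1 = 7.7321,  λ_2 = 4.2679,  λ_3 = 3;  v_1 ≈ (0.3251, -0.8881, -0.3251)


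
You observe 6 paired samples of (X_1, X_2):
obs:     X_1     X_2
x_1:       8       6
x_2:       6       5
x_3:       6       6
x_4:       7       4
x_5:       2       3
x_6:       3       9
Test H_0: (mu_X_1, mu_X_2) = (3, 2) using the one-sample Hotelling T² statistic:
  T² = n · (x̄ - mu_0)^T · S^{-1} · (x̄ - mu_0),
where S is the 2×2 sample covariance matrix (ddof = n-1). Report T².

Step 1 — sample mean vector:
  mean(X_1) = (8 + 6 + 6 + 7 + 2 + 3) / 6 = 32/6 = 5.3333
  mean(X_2) = (6 + 5 + 6 + 4 + 3 + 9) / 6 = 33/6 = 5.5
  x̄ = (5.3333, 5.5),  deviation x̄ - mu_0 = (5.3333, 5.5) - (3, 2) = (2.3333, 3.5).

Step 2 — sample covariance matrix, S[i,j] = (1/(n-1)) · Σ_k (x_{k,i} - mean_i) · (x_{k,j} - mean_j), divisor n-1 = 5:
  S[X_1,X_1] = ((2.6667)·(2.6667) + (0.6667)·(0.6667) + (0.6667)·(0.6667) + (1.6667)·(1.6667) + (-3.3333)·(-3.3333) + (-2.3333)·(-2.3333)) / 5 = 27.3333/5 = 5.4667
  S[X_1,X_2] = ((2.6667)·(0.5) + (0.6667)·(-0.5) + (0.6667)·(0.5) + (1.6667)·(-1.5) + (-3.3333)·(-2.5) + (-2.3333)·(3.5)) / 5 = -1/5 = -0.2
  S[X_2,X_2] = ((0.5)·(0.5) + (-0.5)·(-0.5) + (0.5)·(0.5) + (-1.5)·(-1.5) + (-2.5)·(-2.5) + (3.5)·(3.5)) / 5 = 21.5/5 = 4.3
  S = [[5.4667, -0.2],
 [-0.2, 4.3]].

Step 3 — invert S. det(S) = 5.4667·4.3 - (-0.2)² = 23.4667.
  S^{-1} = (1/det) · [[d, -b], [-b, a]] = [[0.1832, 0.0085],
 [0.0085, 0.233]].

Step 4 — quadratic form (x̄ - mu_0)^T · S^{-1} · (x̄ - mu_0):
  S^{-1} · (x̄ - mu_0) = (0.4574, 0.8352),
  (x̄ - mu_0)^T · [...] = (2.3333)·(0.4574) + (3.5)·(0.8352) = 3.9905.

Step 5 — scale by n: T² = 6 · 3.9905 = 23.9432.

T² ≈ 23.9432


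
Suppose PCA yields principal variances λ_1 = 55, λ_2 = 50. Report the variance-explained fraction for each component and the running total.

Step 1 — total variance = trace(Sigma) = Σ λ_i = 55 + 50 = 105.

Step 2 — fraction explained by component i = λ_i / Σ λ:
  PC1: 55/105 = 0.5238
  PC2: 50/105 = 0.4762

Step 3 — cumulative fraction after k components = (λ_1 + ... + λ_k) / Σ λ:
  k = 1: 55/105 = 0.5238
  k = 2: (55 + 50)/105 = 105/105 = 1

Summary (fraction, with percent):

explained: PC1 0.5238 (52.38%), PC2 0.4762 (47.62%);  cumulative: 0.5238, 1


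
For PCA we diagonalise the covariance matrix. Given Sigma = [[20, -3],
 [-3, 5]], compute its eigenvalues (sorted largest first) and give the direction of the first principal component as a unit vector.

Step 1 — characteristic polynomial of 2×2 Sigma:
  det(Sigma - λI) = λ² - trace · λ + det = 0.
  trace = 20 + 5 = 25, det = 20·5 - (-3)² = 91.
Step 2 — discriminant:
  Δ = trace² - 4·det = 625 - 364 = 261.
Step 3 — eigenvalues:
  λ = (trace ± √Δ)/2 = (25 ± 16.1555)/2,
  λ_1 = 20.5777,  λ_2 = 4.4223.

Step 4 — unit eigenvector for λ_1: solve (Sigma - λ_1 I)v = 0. First row:
  (20 - 20.5777)·v_x + (-3)·v_y = 0, i.e. (-0.5777)·v_x + (-3)·v_y = 0,
  so v ∝ (b, λ_1 - a) = (-3, 0.5777); multiply by -1 so the first entry is positive: u = (3, -0.5777).
  ||u|| = √((3)² + (-0.5777)²) = √(9.3338) ≈ 3.0551,
  v_1 = u/||u|| ≈ (0.982, -0.1891) (||v_1|| = 1).

λ_1 = 20.5777,  λ_2 = 4.4223;  v_1 ≈ (0.982, -0.1891)


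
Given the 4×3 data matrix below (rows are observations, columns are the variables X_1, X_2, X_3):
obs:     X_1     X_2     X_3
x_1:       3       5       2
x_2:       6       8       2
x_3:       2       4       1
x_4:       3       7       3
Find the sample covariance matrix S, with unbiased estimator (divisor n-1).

Step 1 — column means:
  mean(X_1) = (3 + 6 + 2 + 3) / 4 = 14/4 = 3.5
  mean(X_2) = (5 + 8 + 4 + 7) / 4 = 24/4 = 6
  mean(X_3) = (2 + 2 + 1 + 3) / 4 = 8/4 = 2

Step 2 — sample covariance S[i,j] = (1/(n-1)) · Σ_k (x_{k,i} - mean_i) · (x_{k,j} - mean_j), with n-1 = 3.
  S[X_1,X_1] = ((-0.5)·(-0.5) + (2.5)·(2.5) + (-1.5)·(-1.5) + (-0.5)·(-0.5)) / 3 = 9/3 = 3
  S[X_1,X_2] = ((-0.5)·(-1) + (2.5)·(2) + (-1.5)·(-2) + (-0.5)·(1)) / 3 = 8/3 = 2.6667
  S[X_1,X_3] = ((-0.5)·(0) + (2.5)·(0) + (-1.5)·(-1) + (-0.5)·(1)) / 3 = 1/3 = 0.3333
  S[X_2,X_2] = ((-1)·(-1) + (2)·(2) + (-2)·(-2) + (1)·(1)) / 3 = 10/3 = 3.3333
  S[X_2,X_3] = ((-1)·(0) + (2)·(0) + (-2)·(-1) + (1)·(1)) / 3 = 3/3 = 1
  S[X_3,X_3] = ((0)·(0) + (0)·(0) + (-1)·(-1) + (1)·(1)) / 3 = 2/3 = 0.6667

S is symmetric (S[j,i] = S[i,j]). Assembling:

S = [[3, 2.6667, 0.3333],
 [2.6667, 3.3333, 1],
 [0.3333, 1, 0.6667]]


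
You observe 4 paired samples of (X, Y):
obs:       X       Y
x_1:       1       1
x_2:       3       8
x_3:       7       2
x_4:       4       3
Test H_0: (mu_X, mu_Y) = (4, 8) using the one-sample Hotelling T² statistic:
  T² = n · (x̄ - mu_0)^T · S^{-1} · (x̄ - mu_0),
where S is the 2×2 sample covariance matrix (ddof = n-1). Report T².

Step 1 — sample mean vector:
  mean(X) = (1 + 3 + 7 + 4) / 4 = 15/4 = 3.75
  mean(Y) = (1 + 8 + 2 + 3) / 4 = 14/4 = 3.5
  x̄ = (3.75, 3.5),  deviation x̄ - mu_0 = (3.75, 3.5) - (4, 8) = (-0.25, -4.5).

Step 2 — sample covariance matrix, S[i,j] = (1/(n-1)) · Σ_k (x_{k,i} - mean_i) · (x_{k,j} - mean_j), divisor n-1 = 3:
  S[X,X] = ((-2.75)·(-2.75) + (-0.75)·(-0.75) + (3.25)·(3.25) + (0.25)·(0.25)) / 3 = 18.75/3 = 6.25
  S[X,Y] = ((-2.75)·(-2.5) + (-0.75)·(4.5) + (3.25)·(-1.5) + (0.25)·(-0.5)) / 3 = -1.5/3 = -0.5
  S[Y,Y] = ((-2.5)·(-2.5) + (4.5)·(4.5) + (-1.5)·(-1.5) + (-0.5)·(-0.5)) / 3 = 29/3 = 9.6667
  S = [[6.25, -0.5],
 [-0.5, 9.6667]].

Step 3 — invert S. det(S) = 6.25·9.6667 - (-0.5)² = 60.1667.
  S^{-1} = (1/det) · [[d, -b], [-b, a]] = [[0.1607, 0.0083],
 [0.0083, 0.1039]].

Step 4 — quadratic form (x̄ - mu_0)^T · S^{-1} · (x̄ - mu_0):
  S^{-1} · (x̄ - mu_0) = (-0.0776, -0.4695),
  (x̄ - mu_0)^T · [...] = (-0.25)·(-0.0776) + (-4.5)·(-0.4695) = 2.1323.

Step 5 — scale by n: T² = 4 · 2.1323 = 8.5291.

T² ≈ 8.5291


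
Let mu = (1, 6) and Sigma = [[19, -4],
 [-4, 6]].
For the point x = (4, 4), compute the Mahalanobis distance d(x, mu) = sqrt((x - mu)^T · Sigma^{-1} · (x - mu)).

Step 1 — centre the observation: (x - mu) = (3, -2).

Step 2 — invert Sigma. det(Sigma) = 19·6 - (-4)² = 98.
  Sigma^{-1} = (1/det) · [[d, -b], [-b, a]] = [[0.0612, 0.0408],
 [0.0408, 0.1939]].

Step 3 — form the quadratic (x - mu)^T · Sigma^{-1} · (x - mu):
  Sigma^{-1} · (x - mu) = (0.102, -0.2653).
  (x - mu)^T · [Sigma^{-1} · (x - mu)] = (3)·(0.102) + (-2)·(-0.2653) = 0.8367.

Step 4 — take square root: d = √(0.8367) ≈ 0.9147.

d(x, mu) = √(0.8367) ≈ 0.9147


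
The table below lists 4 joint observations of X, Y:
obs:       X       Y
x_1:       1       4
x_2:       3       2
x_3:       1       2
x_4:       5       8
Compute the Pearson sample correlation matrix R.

Step 1 — column means:
  mean(X) = (1 + 3 + 1 + 5) / 4 = 10/4 = 2.5
  mean(Y) = (4 + 2 + 2 + 8) / 4 = 16/4 = 4

Step 2 — sample variances and covariances s[i,j] = (1/(n-1)) · Σ_k (x_{k,i} - mean_i) · (x_{k,j} - mean_j), with n-1 = 3:
  s[X,X] = ((-1.5)·(-1.5) + (0.5)·(0.5) + (-1.5)·(-1.5) + (2.5)·(2.5)) / 3 = 11/3 = 3.6667
  s[X,Y] = ((-1.5)·(0) + (0.5)·(-2) + (-1.5)·(-2) + (2.5)·(4)) / 3 = 12/3 = 4
  s[Y,Y] = ((0)·(0) + (-2)·(-2) + (-2)·(-2) + (4)·(4)) / 3 = 24/3 = 8
  Sample standard deviations s_i = √(s[i,i]):
  s(X) = √(3.6667) = 1.9149
  s(Y) = √(8) = 2.8284

Step 3 — r_{ij} = s_{ij} / (s_i · s_j):
  r[X,X] = 1 (diagonal).
  r[X,Y] = 4 / (1.9149 · 2.8284) = 4 / 5.416 = 0.7385
  r[Y,Y] = 1 (diagonal).

R is symmetric with unit diagonal. Assembling:

R = [[1, 0.7385],
 [0.7385, 1]]


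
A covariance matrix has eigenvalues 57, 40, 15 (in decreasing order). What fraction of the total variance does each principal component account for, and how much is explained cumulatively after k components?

Step 1 — total variance = trace(Sigma) = Σ λ_i = 57 + 40 + 15 = 112.

Step 2 — fraction explained by component i = λ_i / Σ λ:
  PC1: 57/112 = 0.5089
  PC2: 40/112 = 0.3571
  PC3: 15/112 = 0.1339

Step 3 — cumulative fraction after k components = (λ_1 + ... + λ_k) / Σ λ:
  k = 1: 57/112 = 0.5089
  k = 2: (57 + 40)/112 = 97/112 = 0.8661
  k = 3: (57 + 40 + 15)/112 = 112/112 = 1

Summary (fraction, with percent):

explained: PC1 0.5089 (50.89%), PC2 0.3571 (35.71%), PC3 0.1339 (13.39%);  cumulative: 0.5089, 0.8661, 1


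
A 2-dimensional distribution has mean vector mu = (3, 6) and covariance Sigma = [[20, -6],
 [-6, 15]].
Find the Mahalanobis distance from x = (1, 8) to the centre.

Step 1 — centre the observation: (x - mu) = (-2, 2).

Step 2 — invert Sigma. det(Sigma) = 20·15 - (-6)² = 264.
  Sigma^{-1} = (1/det) · [[d, -b], [-b, a]] = [[0.0568, 0.0227],
 [0.0227, 0.0758]].

Step 3 — form the quadratic (x - mu)^T · Sigma^{-1} · (x - mu):
  Sigma^{-1} · (x - mu) = (-0.0682, 0.1061).
  (x - mu)^T · [Sigma^{-1} · (x - mu)] = (-2)·(-0.0682) + (2)·(0.1061) = 0.3485.

Step 4 — take square root: d = √(0.3485) ≈ 0.5903.

d(x, mu) = √(0.3485) ≈ 0.5903


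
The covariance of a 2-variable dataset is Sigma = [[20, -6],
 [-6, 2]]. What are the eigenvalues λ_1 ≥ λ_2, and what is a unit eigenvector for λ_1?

Step 1 — characteristic polynomial of 2×2 Sigma:
  det(Sigma - λI) = λ² - trace · λ + det = 0.
  trace = 20 + 2 = 22, det = 20·2 - (-6)² = 4.
Step 2 — discriminant:
  Δ = trace² - 4·det = 484 - 16 = 468.
Step 3 — eigenvalues:
  λ = (trace ± √Δ)/2 = (22 ± 21.6333)/2,
  λ_1 = 21.8167,  λ_2 = 0.1833.

Step 4 — unit eigenvector for λ_1: solve (Sigma - λ_1 I)v = 0. First row:
  (20 - 21.8167)·v_x + (-6)·v_y = 0, i.e. (-1.8167)·v_x + (-6)·v_y = 0,
  so v ∝ (b, λ_1 - a) = (-6, 1.8167); multiply by -1 so the first entry is positive: u = (6, -1.8167).
  ||u|| = √((6)² + (-1.8167)²) = √(39.3002) ≈ 6.269,
  v_1 = u/||u|| ≈ (0.9571, -0.2898) (||v_1|| = 1).

λ_1 = 21.8167,  λ_2 = 0.1833;  v_1 ≈ (0.9571, -0.2898)


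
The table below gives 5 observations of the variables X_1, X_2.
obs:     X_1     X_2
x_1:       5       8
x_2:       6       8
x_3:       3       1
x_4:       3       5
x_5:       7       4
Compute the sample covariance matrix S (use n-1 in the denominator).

Step 1 — column means:
  mean(X_1) = (5 + 6 + 3 + 3 + 7) / 5 = 24/5 = 4.8
  mean(X_2) = (8 + 8 + 1 + 5 + 4) / 5 = 26/5 = 5.2

Step 2 — sample covariance S[i,j] = (1/(n-1)) · Σ_k (x_{k,i} - mean_i) · (x_{k,j} - mean_j), with n-1 = 4.
  S[X_1,X_1] = ((0.2)·(0.2) + (1.2)·(1.2) + (-1.8)·(-1.8) + (-1.8)·(-1.8) + (2.2)·(2.2)) / 4 = 12.8/4 = 3.2
  S[X_1,X_2] = ((0.2)·(2.8) + (1.2)·(2.8) + (-1.8)·(-4.2) + (-1.8)·(-0.2) + (2.2)·(-1.2)) / 4 = 9.2/4 = 2.3
  S[X_2,X_2] = ((2.8)·(2.8) + (2.8)·(2.8) + (-4.2)·(-4.2) + (-0.2)·(-0.2) + (-1.2)·(-1.2)) / 4 = 34.8/4 = 8.7

S is symmetric (S[j,i] = S[i,j]). Assembling:

S = [[3.2, 2.3],
 [2.3, 8.7]]


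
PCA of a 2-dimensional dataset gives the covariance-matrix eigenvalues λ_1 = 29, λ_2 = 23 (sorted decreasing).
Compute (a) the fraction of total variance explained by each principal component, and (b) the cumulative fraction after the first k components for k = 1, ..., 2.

Step 1 — total variance = trace(Sigma) = Σ λ_i = 29 + 23 = 52.

Step 2 — fraction explained by component i = λ_i / Σ λ:
  PC1: 29/52 = 0.5577
  PC2: 23/52 = 0.4423

Step 3 — cumulative fraction after k components = (λ_1 + ... + λ_k) / Σ λ:
  k = 1: 29/52 = 0.5577
  k = 2: (29 + 23)/52 = 52/52 = 1

Summary (fraction, with percent):

explained: PC1 0.5577 (55.77%), PC2 0.4423 (44.23%);  cumulative: 0.5577, 1


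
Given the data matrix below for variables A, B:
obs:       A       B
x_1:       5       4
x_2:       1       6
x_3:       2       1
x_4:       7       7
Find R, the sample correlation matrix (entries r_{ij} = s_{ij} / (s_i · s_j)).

Step 1 — column means:
  mean(A) = (5 + 1 + 2 + 7) / 4 = 15/4 = 3.75
  mean(B) = (4 + 6 + 1 + 7) / 4 = 18/4 = 4.5

Step 2 — sample variances and covariances s[i,j] = (1/(n-1)) · Σ_k (x_{k,i} - mean_i) · (x_{k,j} - mean_j), with n-1 = 3:
  s[A,A] = ((1.25)·(1.25) + (-2.75)·(-2.75) + (-1.75)·(-1.75) + (3.25)·(3.25)) / 3 = 22.75/3 = 7.5833
  s[A,B] = ((1.25)·(-0.5) + (-2.75)·(1.5) + (-1.75)·(-3.5) + (3.25)·(2.5)) / 3 = 9.5/3 = 3.1667
  s[B,B] = ((-0.5)·(-0.5) + (1.5)·(1.5) + (-3.5)·(-3.5) + (2.5)·(2.5)) / 3 = 21/3 = 7
  Sample standard deviations s_i = √(s[i,i]):
  s(A) = √(7.5833) = 2.7538
  s(B) = √(7) = 2.6458

Step 3 — r_{ij} = s_{ij} / (s_i · s_j):
  r[A,A] = 1 (diagonal).
  r[A,B] = 3.1667 / (2.7538 · 2.6458) = 3.1667 / 7.2858 = 0.4346
  r[B,B] = 1 (diagonal).

R is symmetric with unit diagonal. Assembling:

R = [[1, 0.4346],
 [0.4346, 1]]


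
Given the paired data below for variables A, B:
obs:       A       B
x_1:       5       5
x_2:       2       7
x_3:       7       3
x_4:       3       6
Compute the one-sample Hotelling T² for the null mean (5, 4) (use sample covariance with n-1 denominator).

Step 1 — sample mean vector:
  mean(A) = (5 + 2 + 7 + 3) / 4 = 17/4 = 4.25
  mean(B) = (5 + 7 + 3 + 6) / 4 = 21/4 = 5.25
  x̄ = (4.25, 5.25),  deviation x̄ - mu_0 = (4.25, 5.25) - (5, 4) = (-0.75, 1.25).

Step 2 — sample covariance matrix, S[i,j] = (1/(n-1)) · Σ_k (x_{k,i} - mean_i) · (x_{k,j} - mean_j), divisor n-1 = 3:
  S[A,A] = ((0.75)·(0.75) + (-2.25)·(-2.25) + (2.75)·(2.75) + (-1.25)·(-1.25)) / 3 = 14.75/3 = 4.9167
  S[A,B] = ((0.75)·(-0.25) + (-2.25)·(1.75) + (2.75)·(-2.25) + (-1.25)·(0.75)) / 3 = -11.25/3 = -3.75
  S[B,B] = ((-0.25)·(-0.25) + (1.75)·(1.75) + (-2.25)·(-2.25) + (0.75)·(0.75)) / 3 = 8.75/3 = 2.9167
  S = [[4.9167, -3.75],
 [-3.75, 2.9167]].

Step 3 — invert S. det(S) = 4.9167·2.9167 - (-3.75)² = 0.2778.
  S^{-1} = (1/det) · [[d, -b], [-b, a]] = [[10.5, 13.5],
 [13.5, 17.7]].

Step 4 — quadratic form (x̄ - mu_0)^T · S^{-1} · (x̄ - mu_0):
  S^{-1} · (x̄ - mu_0) = (9, 12),
  (x̄ - mu_0)^T · [...] = (-0.75)·(9) + (1.25)·(12) = 8.25.

Step 5 — scale by n: T² = 4 · 8.25 = 33.

T² ≈ 33


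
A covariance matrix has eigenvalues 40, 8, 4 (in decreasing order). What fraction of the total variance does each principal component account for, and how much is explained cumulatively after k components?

Step 1 — total variance = trace(Sigma) = Σ λ_i = 40 + 8 + 4 = 52.

Step 2 — fraction explained by component i = λ_i / Σ λ:
  PC1: 40/52 = 0.7692
  PC2: 8/52 = 0.1538
  PC3: 4/52 = 0.0769

Step 3 — cumulative fraction after k components = (λ_1 + ... + λ_k) / Σ λ:
  k = 1: 40/52 = 0.7692
  k = 2: (40 + 8)/52 = 48/52 = 0.9231
  k = 3: (40 + 8 + 4)/52 = 52/52 = 1

Summary (fraction, with percent):

explained: PC1 0.7692 (76.92%), PC2 0.1538 (15.38%), PC3 0.0769 (7.69%);  cumulative: 0.7692, 0.9231, 1


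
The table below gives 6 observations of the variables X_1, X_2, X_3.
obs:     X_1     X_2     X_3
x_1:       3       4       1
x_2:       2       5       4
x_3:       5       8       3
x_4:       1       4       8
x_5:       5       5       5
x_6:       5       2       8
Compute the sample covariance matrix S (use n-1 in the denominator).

Step 1 — column means:
  mean(X_1) = (3 + 2 + 5 + 1 + 5 + 5) / 6 = 21/6 = 3.5
  mean(X_2) = (4 + 5 + 8 + 4 + 5 + 2) / 6 = 28/6 = 4.6667
  mean(X_3) = (1 + 4 + 3 + 8 + 5 + 8) / 6 = 29/6 = 4.8333

Step 2 — sample covariance S[i,j] = (1/(n-1)) · Σ_k (x_{k,i} - mean_i) · (x_{k,j} - mean_j), with n-1 = 5.
  S[X_1,X_1] = ((-0.5)·(-0.5) + (-1.5)·(-1.5) + (1.5)·(1.5) + (-2.5)·(-2.5) + (1.5)·(1.5) + (1.5)·(1.5)) / 5 = 15.5/5 = 3.1
  S[X_1,X_2] = ((-0.5)·(-0.6667) + (-1.5)·(0.3333) + (1.5)·(3.3333) + (-2.5)·(-0.6667) + (1.5)·(0.3333) + (1.5)·(-2.6667)) / 5 = 3/5 = 0.6
  S[X_1,X_3] = ((-0.5)·(-3.8333) + (-1.5)·(-0.8333) + (1.5)·(-1.8333) + (-2.5)·(3.1667) + (1.5)·(0.1667) + (1.5)·(3.1667)) / 5 = -2.5/5 = -0.5
  S[X_2,X_2] = ((-0.6667)·(-0.6667) + (0.3333)·(0.3333) + (3.3333)·(3.3333) + (-0.6667)·(-0.6667) + (0.3333)·(0.3333) + (-2.6667)·(-2.6667)) / 5 = 19.3333/5 = 3.8667
  S[X_2,X_3] = ((-0.6667)·(-3.8333) + (0.3333)·(-0.8333) + (3.3333)·(-1.8333) + (-0.6667)·(3.1667) + (0.3333)·(0.1667) + (-2.6667)·(3.1667)) / 5 = -14.3333/5 = -2.8667
  S[X_3,X_3] = ((-3.8333)·(-3.8333) + (-0.8333)·(-0.8333) + (-1.8333)·(-1.8333) + (3.1667)·(3.1667) + (0.1667)·(0.1667) + (3.1667)·(3.1667)) / 5 = 38.8333/5 = 7.7667

S is symmetric (S[j,i] = S[i,j]). Assembling:

S = [[3.1, 0.6, -0.5],
 [0.6, 3.8667, -2.8667],
 [-0.5, -2.8667, 7.7667]]


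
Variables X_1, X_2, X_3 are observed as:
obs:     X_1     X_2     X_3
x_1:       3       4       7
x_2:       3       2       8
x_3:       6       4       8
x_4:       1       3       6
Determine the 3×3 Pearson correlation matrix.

Step 1 — column means:
  mean(X_1) = (3 + 3 + 6 + 1) / 4 = 13/4 = 3.25
  mean(X_2) = (4 + 2 + 4 + 3) / 4 = 13/4 = 3.25
  mean(X_3) = (7 + 8 + 8 + 6) / 4 = 29/4 = 7.25

Step 2 — sample variances and covariances s[i,j] = (1/(n-1)) · Σ_k (x_{k,i} - mean_i) · (x_{k,j} - mean_j), with n-1 = 3:
  s[X_1,X_1] = ((-0.25)·(-0.25) + (-0.25)·(-0.25) + (2.75)·(2.75) + (-2.25)·(-2.25)) / 3 = 12.75/3 = 4.25
  s[X_1,X_2] = ((-0.25)·(0.75) + (-0.25)·(-1.25) + (2.75)·(0.75) + (-2.25)·(-0.25)) / 3 = 2.75/3 = 0.9167
  s[X_1,X_3] = ((-0.25)·(-0.25) + (-0.25)·(0.75) + (2.75)·(0.75) + (-2.25)·(-1.25)) / 3 = 4.75/3 = 1.5833
  s[X_2,X_2] = ((0.75)·(0.75) + (-1.25)·(-1.25) + (0.75)·(0.75) + (-0.25)·(-0.25)) / 3 = 2.75/3 = 0.9167
  s[X_2,X_3] = ((0.75)·(-0.25) + (-1.25)·(0.75) + (0.75)·(0.75) + (-0.25)·(-1.25)) / 3 = -0.25/3 = -0.0833
  s[X_3,X_3] = ((-0.25)·(-0.25) + (0.75)·(0.75) + (0.75)·(0.75) + (-1.25)·(-1.25)) / 3 = 2.75/3 = 0.9167
  Sample standard deviations s_i = √(s[i,i]):
  s(X_1) = √(4.25) = 2.0616
  s(X_2) = √(0.9167) = 0.9574
  s(X_3) = √(0.9167) = 0.9574

Step 3 — r_{ij} = s_{ij} / (s_i · s_j):
  r[X_1,X_1] = 1 (diagonal).
  r[X_1,X_2] = 0.9167 / (2.0616 · 0.9574) = 0.9167 / 1.9738 = 0.4644
  r[X_1,X_3] = 1.5833 / (2.0616 · 0.9574) = 1.5833 / 1.9738 = 0.8022
  r[X_2,X_2] = 1 (diagonal).
  r[X_2,X_3] = -0.0833 / (0.9574 · 0.9574) = -0.0833 / 0.9167 = -0.0909
  r[X_3,X_3] = 1 (diagonal).

R is symmetric with unit diagonal. Assembling:

R = [[1, 0.4644, 0.8022],
 [0.4644, 1, -0.0909],
 [0.8022, -0.0909, 1]]
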